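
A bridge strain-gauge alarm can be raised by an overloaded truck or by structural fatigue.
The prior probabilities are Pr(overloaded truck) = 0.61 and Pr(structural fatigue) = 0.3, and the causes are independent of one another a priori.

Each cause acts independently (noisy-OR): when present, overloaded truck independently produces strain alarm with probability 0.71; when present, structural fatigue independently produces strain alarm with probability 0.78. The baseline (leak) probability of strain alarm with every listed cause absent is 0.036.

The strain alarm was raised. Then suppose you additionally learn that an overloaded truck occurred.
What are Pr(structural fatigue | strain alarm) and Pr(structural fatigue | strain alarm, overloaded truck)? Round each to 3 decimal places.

Pr(structural fatigue | strain alarm) ≈ 0.454; Pr(structural fatigue | strain alarm, overloaded truck) ≈ 0.358

Under noisy-OR, P(strain alarm | causes) = 1 − (1−0.036)·∏(1−qᵢ) over the active causes.
For the numerator, keep only structural fatigue=true terms: 0.092187 + 0.171745 = 0.263932
Normalizer over all consistent configurations: 0.036·0.39·0.7 + 0.78792·0.39·0.3 + 0.72044·0.61·0.7 + 0.938497·0.61·0.3 = 0.581388
Posterior = 0.263932 / 0.581388 ≈ 0.454

With the extra evidence:
P(strain alarm | overloaded truck) = 0.72044*0.7 + 0.938497*0.3 = 0.504308 + 0.281549 = 0.785857
Of this, 0.281549 comes from 0.938497*0.3 (the structural fatigue=true cases).
P(structural fatigue | strain alarm, overloaded truck) = 0.281549 / 0.785857 ≈ 0.358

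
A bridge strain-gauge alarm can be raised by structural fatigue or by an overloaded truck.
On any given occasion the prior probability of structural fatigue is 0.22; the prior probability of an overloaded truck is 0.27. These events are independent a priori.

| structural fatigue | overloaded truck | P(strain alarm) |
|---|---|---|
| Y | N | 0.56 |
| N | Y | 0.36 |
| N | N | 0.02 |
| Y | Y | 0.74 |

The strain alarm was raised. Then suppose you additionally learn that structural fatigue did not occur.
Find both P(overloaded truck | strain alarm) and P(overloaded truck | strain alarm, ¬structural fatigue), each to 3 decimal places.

Enumerate the 4 (structural fatigue, overloaded truck) configurations and weight by the priors:
  P(strain alarm) = 0.02·0.78·0.73 + 0.36·0.78·0.27 + 0.56·0.22·0.73 + 0.74·0.22·0.27
        = 0.011388 + 0.075816 + 0.089936 + 0.043956 = 0.221096
The terms with overloaded truck present sum to 0.119772, so
  P(overloaded truck | strain alarm) = 0.119772 / 0.221096 ≈ 0.542

Now condition on the additional information:
P(strain alarm | ¬structural fatigue) = 0.02×0.73 + 0.36×0.27 = 0.014600 + 0.097200 = 0.111800
The overloaded truck-present share is 0.36×0.27 = 0.097200.
So P(overloaded truck | strain alarm, ¬structural fatigue) = 0.097200/0.111800 ≈ 0.869.
Ruling out structural fatigue raises the posterior on overloaded truck — the flip side of explaining away.

P(overloaded truck | strain alarm) ≈ 0.542; P(overloaded truck | strain alarm, ¬structural fatigue) ≈ 0.869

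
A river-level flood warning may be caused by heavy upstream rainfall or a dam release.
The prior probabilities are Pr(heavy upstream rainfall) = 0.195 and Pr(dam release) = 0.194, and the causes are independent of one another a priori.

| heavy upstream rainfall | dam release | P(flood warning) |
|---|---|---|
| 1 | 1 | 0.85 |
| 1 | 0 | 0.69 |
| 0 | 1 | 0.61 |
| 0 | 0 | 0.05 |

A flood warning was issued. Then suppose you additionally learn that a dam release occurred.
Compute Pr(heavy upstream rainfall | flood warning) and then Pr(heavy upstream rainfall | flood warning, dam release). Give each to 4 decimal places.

P(flood warning) = 0.05·0.805·0.806 + 0.61·0.805·0.194 + 0.69·0.195·0.806 + 0.85·0.195·0.194 = 0.032442 + 0.095264 + 0.108447 + 0.032156 = 0.268309
Restricting to configurations with heavy upstream rainfall present: 0.108447 + 0.032156 = 0.140603.
Hence the posterior is 0.140603/0.268309 ≈ 0.5240.

Now also conditioning on dam release=true:
Enumerate both values of heavy upstream rainfall and weight by the priors:
  P(flood warning | dam release) = 0.61*0.805 + 0.85*0.195
        = 0.491050 + 0.165750 = 0.656800
Configurations with heavy upstream rainfall contribute 0.165750, so
  P(heavy upstream rainfall | flood warning, dam release) = 0.165750 / 0.656800 ≈ 0.2524

Pr(heavy upstream rainfall | flood warning) ≈ 0.5240; Pr(heavy upstream rainfall | flood warning, dam release) ≈ 0.2524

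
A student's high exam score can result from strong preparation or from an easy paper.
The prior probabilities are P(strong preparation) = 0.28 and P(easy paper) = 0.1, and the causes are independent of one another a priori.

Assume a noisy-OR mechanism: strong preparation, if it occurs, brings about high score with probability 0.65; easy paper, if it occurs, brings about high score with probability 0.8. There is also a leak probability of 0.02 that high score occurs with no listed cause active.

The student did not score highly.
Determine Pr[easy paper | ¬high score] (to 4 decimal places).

Under noisy-OR, P(high score | causes) = 1 − (1−0.02)·∏(1−qᵢ) over the active causes.
P(¬high score) = 0.98*0.72*0.9 + 0.196*0.72*0.1 + 0.343*0.28*0.9 + 0.0686*0.28*0.1 = 0.635040 + 0.014112 + 0.086436 + 0.001921 = 0.737509
Restricting to configurations with easy paper present: 0.014112 + 0.001921 = 0.016033.
Hence the posterior is 0.016033/0.737509 ≈ 0.0217.

Pr[easy paper | ¬high score] ≈ 0.0217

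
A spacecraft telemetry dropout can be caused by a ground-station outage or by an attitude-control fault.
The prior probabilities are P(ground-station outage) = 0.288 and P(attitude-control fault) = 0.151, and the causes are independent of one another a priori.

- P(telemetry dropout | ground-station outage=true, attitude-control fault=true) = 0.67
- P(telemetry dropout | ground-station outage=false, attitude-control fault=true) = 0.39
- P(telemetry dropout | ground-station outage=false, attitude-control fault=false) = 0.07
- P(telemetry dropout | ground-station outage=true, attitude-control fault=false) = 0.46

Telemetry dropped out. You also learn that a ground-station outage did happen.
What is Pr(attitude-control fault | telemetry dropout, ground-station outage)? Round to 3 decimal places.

P(telemetry dropout | ground-station outage) = 0.46×0.849 + 0.67×0.151 = 0.390540 + 0.101170 = 0.491710
Of this, 0.101170 comes from 0.67×0.151 (the attitude-control fault=true cases).
Hence the posterior is 0.101170/0.491710 ≈ 0.206.

Pr(attitude-control fault | telemetry dropout, ground-station outage) ≈ 0.206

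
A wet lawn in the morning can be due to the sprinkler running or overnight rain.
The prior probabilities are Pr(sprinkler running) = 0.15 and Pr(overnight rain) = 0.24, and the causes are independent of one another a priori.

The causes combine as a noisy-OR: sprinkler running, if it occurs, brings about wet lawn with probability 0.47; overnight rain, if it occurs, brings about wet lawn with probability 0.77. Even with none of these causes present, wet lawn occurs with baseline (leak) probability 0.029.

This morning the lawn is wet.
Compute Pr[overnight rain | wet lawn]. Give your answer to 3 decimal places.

Under noisy-OR, P(wet lawn | causes) = 1 − (1−0.029)·∏(1−qᵢ) over the active causes.
P(wet lawn) = 0.029*0.85*0.76 + 0.77667*0.85*0.24 + 0.48537*0.15*0.76 + 0.881635*0.15*0.24 = 0.018734 + 0.158441 + 0.055332 + 0.031739 = 0.264246
Restricting to configurations with overnight rain present: 0.158441 + 0.031739 = 0.190180.
So P(overnight rain | wet lawn) = 0.190180/0.264246 ≈ 0.720.

Pr[overnight rain | wet lawn] ≈ 0.720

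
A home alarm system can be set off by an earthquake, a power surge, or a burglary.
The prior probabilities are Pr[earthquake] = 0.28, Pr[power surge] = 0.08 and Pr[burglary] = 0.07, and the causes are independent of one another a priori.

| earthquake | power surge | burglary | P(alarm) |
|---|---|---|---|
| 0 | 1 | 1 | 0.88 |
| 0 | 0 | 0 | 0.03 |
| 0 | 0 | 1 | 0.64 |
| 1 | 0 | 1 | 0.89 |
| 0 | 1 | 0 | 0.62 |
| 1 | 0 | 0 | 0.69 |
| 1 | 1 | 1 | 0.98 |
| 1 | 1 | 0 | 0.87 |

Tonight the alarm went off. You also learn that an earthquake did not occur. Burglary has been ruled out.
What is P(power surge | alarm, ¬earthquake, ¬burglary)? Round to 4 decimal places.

P(alarm | ¬earthquake, ¬burglary) = 0.03×0.92 + 0.62×0.08 = 0.027600 + 0.049600 = 0.077200
Of this, 0.049600 comes from 0.62×0.08 (the power surge=true cases).
Hence the posterior is 0.049600/0.077200 ≈ 0.6425.

P(power surge | alarm, ¬earthquake, ¬burglary) ≈ 0.6425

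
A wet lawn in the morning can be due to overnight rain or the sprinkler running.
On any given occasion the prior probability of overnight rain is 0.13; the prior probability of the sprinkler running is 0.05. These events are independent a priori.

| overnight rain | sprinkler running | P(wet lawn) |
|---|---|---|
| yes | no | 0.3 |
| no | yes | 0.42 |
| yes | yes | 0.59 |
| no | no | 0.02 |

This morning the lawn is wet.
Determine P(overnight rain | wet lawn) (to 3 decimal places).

For the numerator, keep only overnight rain=true terms: 0.037050 + 0.003835 = 0.040885
Normalizer over all consistent configurations: 0.02·0.87·0.95 + 0.42·0.87·0.05 + 0.3·0.13·0.95 + 0.59·0.13·0.05 = 0.075685
P(overnight rain | wet lawn) = 0.040885/0.075685 ≈ 0.540

P(overnight rain | wet lawn) ≈ 0.540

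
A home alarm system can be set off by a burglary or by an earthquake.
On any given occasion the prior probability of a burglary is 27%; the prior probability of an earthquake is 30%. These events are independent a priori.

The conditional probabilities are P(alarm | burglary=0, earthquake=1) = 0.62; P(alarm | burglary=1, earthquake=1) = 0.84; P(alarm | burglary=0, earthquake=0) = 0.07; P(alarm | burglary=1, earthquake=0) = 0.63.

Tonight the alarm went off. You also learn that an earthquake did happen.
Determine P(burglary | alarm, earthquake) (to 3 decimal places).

By total probability over both values of burglary:
  P(alarm | earthquake) = 0.62*0.73 + 0.84*0.27
        = 0.452600 + 0.226800 = 0.679400
The terms with burglary present sum to 0.226800, so
  P(burglary | alarm, earthquake) = 0.226800 / 0.679400 ≈ 0.334

P(burglary | alarm, earthquake) ≈ 0.334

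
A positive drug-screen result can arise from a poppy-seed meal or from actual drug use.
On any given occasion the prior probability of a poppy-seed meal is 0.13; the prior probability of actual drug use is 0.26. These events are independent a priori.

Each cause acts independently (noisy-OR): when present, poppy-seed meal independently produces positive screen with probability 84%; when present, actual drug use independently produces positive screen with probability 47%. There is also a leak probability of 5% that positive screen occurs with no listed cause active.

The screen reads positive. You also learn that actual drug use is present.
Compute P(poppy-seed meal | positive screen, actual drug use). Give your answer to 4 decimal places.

P(poppy-seed meal | positive screen, actual drug use) ≈ 0.2167

Under noisy-OR, P(positive screen | causes) = 1 − (1−0.05)·∏(1−qᵢ) over the active causes.
Weight on poppy-seed meal=true, given the evidence: 0.91944·0.13 = 0.119527
Normalizer over all consistent configurations: 0.4965·0.87 + 0.91944·0.13 = 0.551482
P(poppy-seed meal | positive screen, actual drug use) = 0.119527/0.551482 ≈ 0.2167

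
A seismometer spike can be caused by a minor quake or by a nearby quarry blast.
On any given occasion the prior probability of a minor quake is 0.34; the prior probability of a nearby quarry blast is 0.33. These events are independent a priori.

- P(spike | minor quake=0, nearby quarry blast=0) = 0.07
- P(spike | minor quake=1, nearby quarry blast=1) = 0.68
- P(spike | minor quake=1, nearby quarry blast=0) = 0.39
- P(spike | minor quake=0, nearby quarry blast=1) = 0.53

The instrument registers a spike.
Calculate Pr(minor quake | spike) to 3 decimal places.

Pr(minor quake | spike) ≈ 0.530

For the numerator, keep only minor quake=true terms: 0.088842 + 0.076296 = 0.165138
The normalizing constant is 0.07·0.66·0.67 + 0.53·0.66·0.33 + 0.39·0.34·0.67 + 0.68·0.34·0.33 = 0.311526
Posterior = 0.165138 / 0.311526 ≈ 0.530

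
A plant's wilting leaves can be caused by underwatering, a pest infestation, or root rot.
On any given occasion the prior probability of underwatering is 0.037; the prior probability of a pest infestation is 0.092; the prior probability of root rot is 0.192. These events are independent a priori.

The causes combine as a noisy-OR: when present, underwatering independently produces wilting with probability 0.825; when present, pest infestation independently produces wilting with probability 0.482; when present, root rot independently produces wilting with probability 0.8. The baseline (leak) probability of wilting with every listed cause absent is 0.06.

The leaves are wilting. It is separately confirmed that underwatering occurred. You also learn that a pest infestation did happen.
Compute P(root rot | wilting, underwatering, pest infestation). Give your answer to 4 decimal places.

P(root rot | wilting, underwatering, pest infestation) ≈ 0.2034

Under noisy-OR, P(wilting | causes) = 1 − (1−0.06)·∏(1−qᵢ) over the active causes.
Enumerate both values of root rot and weight by the priors:
  P(wilting | underwatering, pest infestation) = 0.914789*0.808 + 0.982958*0.192
        = 0.739150 + 0.188728 = 0.927878
The terms with root rot present sum to 0.188728, so
  P(root rot | wilting, underwatering, pest infestation) = 0.188728 / 0.927878 ≈ 0.2034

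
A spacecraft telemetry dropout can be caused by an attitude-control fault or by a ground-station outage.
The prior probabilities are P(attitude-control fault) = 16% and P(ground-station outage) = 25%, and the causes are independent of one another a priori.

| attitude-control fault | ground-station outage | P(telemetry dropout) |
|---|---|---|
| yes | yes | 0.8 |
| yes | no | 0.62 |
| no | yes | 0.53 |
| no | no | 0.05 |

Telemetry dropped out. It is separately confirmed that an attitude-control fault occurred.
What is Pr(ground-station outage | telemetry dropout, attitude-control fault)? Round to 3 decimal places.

Numerator (weight on configurations with ground-station outage): 0.8*0.25 = 0.200000
Denominator P(telemetry dropout | attitude-control fault): 0.62*0.75 + 0.8*0.25 = 0.665000
Posterior = 0.200000 / 0.665000 ≈ 0.301

Pr(ground-station outage | telemetry dropout, attitude-control fault) ≈ 0.301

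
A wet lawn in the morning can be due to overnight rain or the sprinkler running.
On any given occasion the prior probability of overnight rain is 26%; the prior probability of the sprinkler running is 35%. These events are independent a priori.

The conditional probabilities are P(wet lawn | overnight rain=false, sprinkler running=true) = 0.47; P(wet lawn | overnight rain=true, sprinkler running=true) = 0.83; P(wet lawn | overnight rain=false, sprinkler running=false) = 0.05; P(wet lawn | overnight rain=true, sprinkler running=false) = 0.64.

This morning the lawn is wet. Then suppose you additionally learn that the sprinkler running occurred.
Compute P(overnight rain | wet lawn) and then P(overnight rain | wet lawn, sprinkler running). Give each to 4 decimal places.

P(overnight rain | wet lawn) ≈ 0.5575; P(overnight rain | wet lawn, sprinkler running) ≈ 0.3829

P(wet lawn) = 0.05·0.74·0.65 + 0.47·0.74·0.35 + 0.64·0.26·0.65 + 0.83·0.26·0.35 = 0.024050 + 0.121730 + 0.108160 + 0.075530 = 0.329470
Of this, 0.183690 comes from 0.108160 + 0.075530 (the overnight rain=true cases).
P(overnight rain | wet lawn) = 0.183690 / 0.329470 ≈ 0.5575

With the extra evidence:
For the numerator, keep only overnight rain=true terms: 0.83*0.26 = 0.215800
Normalizer over all consistent configurations: 0.47*0.74 + 0.83*0.26 = 0.563600
Posterior = 0.215800 / 0.563600 ≈ 0.3829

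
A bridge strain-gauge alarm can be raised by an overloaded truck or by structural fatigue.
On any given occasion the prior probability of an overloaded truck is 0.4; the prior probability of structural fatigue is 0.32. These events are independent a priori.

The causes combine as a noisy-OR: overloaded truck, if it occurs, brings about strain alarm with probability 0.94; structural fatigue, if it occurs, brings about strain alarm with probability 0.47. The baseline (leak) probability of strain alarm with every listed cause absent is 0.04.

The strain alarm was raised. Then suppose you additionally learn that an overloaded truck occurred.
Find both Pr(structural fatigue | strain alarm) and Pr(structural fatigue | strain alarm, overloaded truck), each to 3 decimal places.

Under noisy-OR, P(strain alarm | causes) = 1 − (1−0.04)·∏(1−qᵢ) over the active causes.
P(strain alarm) = 0.04·0.6·0.68 + 0.4912·0.6·0.32 + 0.9424·0.4·0.68 + 0.969472·0.4·0.32 = 0.016320 + 0.094310 + 0.256333 + 0.124092 = 0.491055
Restricting to configurations with structural fatigue present: 0.094310 + 0.124092 = 0.218402.
P(structural fatigue | strain alarm) = 0.218402 / 0.491055 ≈ 0.445

Now also conditioning on overloaded truck=true:
For the numerator, keep only structural fatigue=true terms: 0.969472·0.32 = 0.310231
Denominator P(strain alarm | overloaded truck): 0.9424·0.68 + 0.969472·0.32 = 0.951063
Posterior = 0.310231 / 0.951063 ≈ 0.326

Pr(structural fatigue | strain alarm) ≈ 0.445; Pr(structural fatigue | strain alarm, overloaded truck) ≈ 0.326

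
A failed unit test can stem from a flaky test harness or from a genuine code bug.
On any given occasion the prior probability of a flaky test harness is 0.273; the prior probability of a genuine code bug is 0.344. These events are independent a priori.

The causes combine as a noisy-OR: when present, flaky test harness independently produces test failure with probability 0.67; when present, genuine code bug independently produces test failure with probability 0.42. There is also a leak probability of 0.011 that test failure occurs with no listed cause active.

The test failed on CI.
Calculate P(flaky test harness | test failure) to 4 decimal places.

Under noisy-OR, P(test failure | causes) = 1 − (1−0.011)·∏(1−qᵢ) over the active causes.
P(test failure) = 0.011·0.727·0.656 + 0.42638·0.727·0.344 + 0.67363·0.273·0.656 + 0.810705·0.273·0.344 = 0.005246 + 0.106633 + 0.120639 + 0.076135 = 0.308653
The flaky test harness-present share is 0.120639 + 0.076135 = 0.196774.
P(flaky test harness | test failure) = 0.196774 / 0.308653 ≈ 0.6375

P(flaky test harness | test failure) ≈ 0.6375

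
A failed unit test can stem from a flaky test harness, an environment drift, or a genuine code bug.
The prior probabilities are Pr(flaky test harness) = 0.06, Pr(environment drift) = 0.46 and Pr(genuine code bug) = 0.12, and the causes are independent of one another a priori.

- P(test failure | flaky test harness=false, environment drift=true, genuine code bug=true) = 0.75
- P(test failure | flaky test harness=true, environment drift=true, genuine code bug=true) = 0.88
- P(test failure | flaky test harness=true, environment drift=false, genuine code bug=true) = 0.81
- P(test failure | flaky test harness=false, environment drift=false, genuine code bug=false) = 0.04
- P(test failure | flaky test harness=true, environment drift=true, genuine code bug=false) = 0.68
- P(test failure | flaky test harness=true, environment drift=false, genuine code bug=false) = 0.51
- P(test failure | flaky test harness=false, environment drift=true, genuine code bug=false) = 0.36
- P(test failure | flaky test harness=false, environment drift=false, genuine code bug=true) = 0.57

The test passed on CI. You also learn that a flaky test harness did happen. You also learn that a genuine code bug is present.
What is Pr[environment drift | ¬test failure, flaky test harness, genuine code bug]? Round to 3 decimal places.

Enumerate both values of environment drift and weight by the priors:
  P(¬test failure | flaky test harness, genuine code bug) = 0.19·0.54 + 0.12·0.46
        = 0.102600 + 0.055200 = 0.157800
Keeping only the environment drift-present terms gives 0.055200, so
  P(environment drift | ¬test failure, flaky test harness, genuine code bug) = 0.055200 / 0.157800 ≈ 0.350

Pr[environment drift | ¬test failure, flaky test harness, genuine code bug] ≈ 0.350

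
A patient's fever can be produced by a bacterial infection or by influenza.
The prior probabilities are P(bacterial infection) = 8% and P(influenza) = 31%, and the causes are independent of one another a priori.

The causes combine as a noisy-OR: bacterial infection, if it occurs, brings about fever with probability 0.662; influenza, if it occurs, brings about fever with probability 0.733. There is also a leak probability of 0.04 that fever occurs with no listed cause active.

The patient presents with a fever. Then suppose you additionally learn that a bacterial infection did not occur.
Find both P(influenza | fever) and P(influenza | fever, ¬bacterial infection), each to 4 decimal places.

P(influenza | fever) ≈ 0.7893; P(influenza | fever, ¬bacterial infection) ≈ 0.8931

Under noisy-OR, P(fever | causes) = 1 − (1−0.04)·∏(1−qᵢ) over the active causes.
Sum P(fever|·) weighted by the priors over the 4 (bacterial infection, influenza) configurations:
  P(fever) = 0.04×0.92×0.69 + 0.74368×0.92×0.31 + 0.67552×0.08×0.69 + 0.913364×0.08×0.31
        = 0.025392 + 0.212098 + 0.037289 + 0.022651 = 0.297430
Configurations with influenza contribute 0.234749, so
  P(influenza | fever) = 0.234749 / 0.297430 ≈ 0.7893

Now also conditioning on bacterial infection≠true:
P(fever | ¬bacterial infection) = 0.04×0.69 + 0.74368×0.31 = 0.027600 + 0.230541 = 0.258141
Of this, 0.230541 comes from 0.74368×0.31 (the influenza=true cases).
Hence the posterior is 0.230541/0.258141 ≈ 0.8931.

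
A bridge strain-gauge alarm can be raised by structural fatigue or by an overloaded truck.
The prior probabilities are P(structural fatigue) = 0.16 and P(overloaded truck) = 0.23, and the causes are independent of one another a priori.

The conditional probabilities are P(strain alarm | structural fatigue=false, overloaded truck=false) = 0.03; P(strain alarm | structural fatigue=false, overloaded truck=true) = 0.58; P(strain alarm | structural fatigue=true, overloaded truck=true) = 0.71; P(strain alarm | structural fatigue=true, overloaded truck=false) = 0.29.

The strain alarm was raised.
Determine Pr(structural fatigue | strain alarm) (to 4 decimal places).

Pr(structural fatigue | strain alarm) ≈ 0.3200

Enumerate the 4 (structural fatigue, overloaded truck) configurations and weight by the priors:
  P(strain alarm) = 0.03*0.84*0.77 + 0.58*0.84*0.23 + 0.29*0.16*0.77 + 0.71*0.16*0.23
        = 0.019404 + 0.112056 + 0.035728 + 0.026128 = 0.193316
Configurations with structural fatigue contribute 0.061856, so
  P(structural fatigue | strain alarm) = 0.061856 / 0.193316 ≈ 0.3200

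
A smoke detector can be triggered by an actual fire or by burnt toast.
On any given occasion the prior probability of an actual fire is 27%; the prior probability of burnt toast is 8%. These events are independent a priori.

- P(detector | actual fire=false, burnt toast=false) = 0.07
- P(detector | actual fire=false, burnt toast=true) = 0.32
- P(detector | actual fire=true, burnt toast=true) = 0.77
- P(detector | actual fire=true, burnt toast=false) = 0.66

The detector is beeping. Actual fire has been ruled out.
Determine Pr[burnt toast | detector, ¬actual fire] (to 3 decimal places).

P(detector | ¬actual fire) = 0.07*0.92 + 0.32*0.08 = 0.064400 + 0.025600 = 0.090000
The burnt toast-present share is 0.32*0.08 = 0.025600.
So P(burnt toast | detector, ¬actual fire) = 0.025600/0.090000 ≈ 0.284.

Pr[burnt toast | detector, ¬actual fire] ≈ 0.284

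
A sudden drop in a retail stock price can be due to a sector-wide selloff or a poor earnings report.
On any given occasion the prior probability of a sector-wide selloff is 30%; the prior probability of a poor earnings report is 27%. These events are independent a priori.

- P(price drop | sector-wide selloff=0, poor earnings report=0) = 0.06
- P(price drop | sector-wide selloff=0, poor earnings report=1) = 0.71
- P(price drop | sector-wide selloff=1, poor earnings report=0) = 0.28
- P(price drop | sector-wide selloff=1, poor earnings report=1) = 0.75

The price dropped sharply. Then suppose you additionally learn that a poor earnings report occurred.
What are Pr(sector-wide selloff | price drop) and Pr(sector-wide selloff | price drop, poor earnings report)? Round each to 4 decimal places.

Numerator (weight on configurations with sector-wide selloff): 0.061320 + 0.060750 = 0.122070
The normalizing constant is 0.06·0.7·0.73 + 0.71·0.7·0.27 + 0.28·0.3·0.73 + 0.75·0.3·0.27 = 0.286920
Posterior = 0.122070 / 0.286920 ≈ 0.4254

Now also conditioning on poor earnings report=true:
Enumerate both values of sector-wide selloff and weight by the priors:
  P(price drop | poor earnings report) = 0.71*0.7 + 0.75*0.3
        = 0.497000 + 0.225000 = 0.722000
Configurations with sector-wide selloff contribute 0.225000, so
  P(sector-wide selloff | price drop, poor earnings report) = 0.225000 / 0.722000 ≈ 0.3116

Pr(sector-wide selloff | price drop) ≈ 0.4254; Pr(sector-wide selloff | price drop, poor earnings report) ≈ 0.3116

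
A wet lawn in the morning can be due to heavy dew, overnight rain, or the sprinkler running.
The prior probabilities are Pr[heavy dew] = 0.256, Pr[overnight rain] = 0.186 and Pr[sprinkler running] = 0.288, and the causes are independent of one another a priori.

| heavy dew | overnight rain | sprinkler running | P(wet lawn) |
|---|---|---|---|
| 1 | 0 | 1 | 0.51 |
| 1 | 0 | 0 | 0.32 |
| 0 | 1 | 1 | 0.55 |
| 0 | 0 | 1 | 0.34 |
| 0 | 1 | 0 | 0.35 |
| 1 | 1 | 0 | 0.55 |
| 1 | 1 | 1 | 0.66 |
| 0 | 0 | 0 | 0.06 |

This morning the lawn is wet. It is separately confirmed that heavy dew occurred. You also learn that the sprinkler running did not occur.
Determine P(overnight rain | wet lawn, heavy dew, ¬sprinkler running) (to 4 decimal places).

P(overnight rain | wet lawn, heavy dew, ¬sprinkler running) ≈ 0.2820

P(wet lawn | heavy dew, ¬sprinkler running) = 0.32*0.814 + 0.55*0.186 = 0.260480 + 0.102300 = 0.362780
Of this, 0.102300 comes from 0.55*0.186 (the overnight rain=true cases).
So P(overnight rain | wet lawn, heavy dew, ¬sprinkler running) = 0.102300/0.362780 ≈ 0.2820.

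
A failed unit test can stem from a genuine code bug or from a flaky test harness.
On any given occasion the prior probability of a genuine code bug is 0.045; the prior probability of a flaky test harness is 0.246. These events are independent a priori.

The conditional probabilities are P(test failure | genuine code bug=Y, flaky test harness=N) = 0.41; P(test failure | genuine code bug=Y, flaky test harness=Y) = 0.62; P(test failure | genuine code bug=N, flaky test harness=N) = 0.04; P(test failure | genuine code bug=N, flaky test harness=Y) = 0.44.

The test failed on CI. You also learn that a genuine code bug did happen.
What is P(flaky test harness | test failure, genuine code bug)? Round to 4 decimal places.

P(flaky test harness | test failure, genuine code bug) ≈ 0.3304

Weight on flaky test harness=true, given the evidence: 0.62*0.246 = 0.152520
Normalizer over all consistent configurations: 0.41*0.754 + 0.62*0.246 = 0.461660
Posterior = 0.152520 / 0.461660 ≈ 0.3304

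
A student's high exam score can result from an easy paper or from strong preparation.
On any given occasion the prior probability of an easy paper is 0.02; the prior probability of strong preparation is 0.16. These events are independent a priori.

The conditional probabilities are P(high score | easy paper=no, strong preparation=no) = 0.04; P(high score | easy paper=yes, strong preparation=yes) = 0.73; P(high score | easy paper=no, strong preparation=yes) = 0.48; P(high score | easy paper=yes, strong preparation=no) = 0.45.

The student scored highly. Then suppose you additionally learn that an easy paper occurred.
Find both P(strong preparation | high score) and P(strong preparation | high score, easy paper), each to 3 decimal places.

P(strong preparation | high score) ≈ 0.657; P(strong preparation | high score, easy paper) ≈ 0.236

Weight on strong preparation=true, given the evidence: 0.075264 + 0.002336 = 0.077600
Normalizer over all consistent configurations: 0.04*0.98*0.84 + 0.48*0.98*0.16 + 0.45*0.02*0.84 + 0.73*0.02*0.16 = 0.118088
Posterior = 0.077600 / 0.118088 ≈ 0.657

Now condition on the additional information:
P(high score | easy paper) = 0.45×0.84 + 0.73×0.16 = 0.378000 + 0.116800 = 0.494800
The strong preparation-present share is 0.73×0.16 = 0.116800.
So P(strong preparation | high score, easy paper) = 0.116800/0.494800 ≈ 0.236.
This is intercausal reasoning (explaining away): once easy paper accounts for the high score, strong preparation becomes less likely.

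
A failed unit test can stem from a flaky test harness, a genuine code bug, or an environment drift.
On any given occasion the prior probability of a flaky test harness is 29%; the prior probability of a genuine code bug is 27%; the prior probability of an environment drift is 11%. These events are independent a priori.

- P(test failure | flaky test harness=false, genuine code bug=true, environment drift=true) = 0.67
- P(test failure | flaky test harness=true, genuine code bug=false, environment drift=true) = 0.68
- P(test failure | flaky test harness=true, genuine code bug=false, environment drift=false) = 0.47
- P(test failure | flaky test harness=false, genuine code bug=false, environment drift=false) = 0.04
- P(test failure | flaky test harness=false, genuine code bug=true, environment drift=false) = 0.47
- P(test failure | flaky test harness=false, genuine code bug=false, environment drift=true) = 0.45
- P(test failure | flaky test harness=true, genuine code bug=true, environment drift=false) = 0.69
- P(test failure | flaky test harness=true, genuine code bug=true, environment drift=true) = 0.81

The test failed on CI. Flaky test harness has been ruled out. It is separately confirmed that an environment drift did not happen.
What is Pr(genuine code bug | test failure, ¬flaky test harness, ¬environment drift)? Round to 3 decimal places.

Pr(genuine code bug | test failure, ¬flaky test harness, ¬environment drift) ≈ 0.813

P(test failure | ¬flaky test harness, ¬environment drift) = 0.04*0.73 + 0.47*0.27 = 0.029200 + 0.126900 = 0.156100
Of this, 0.126900 comes from 0.47*0.27 (the genuine code bug=true cases).
P(genuine code bug | test failure, ¬flaky test harness, ¬environment drift) = 0.126900 / 0.156100 ≈ 0.813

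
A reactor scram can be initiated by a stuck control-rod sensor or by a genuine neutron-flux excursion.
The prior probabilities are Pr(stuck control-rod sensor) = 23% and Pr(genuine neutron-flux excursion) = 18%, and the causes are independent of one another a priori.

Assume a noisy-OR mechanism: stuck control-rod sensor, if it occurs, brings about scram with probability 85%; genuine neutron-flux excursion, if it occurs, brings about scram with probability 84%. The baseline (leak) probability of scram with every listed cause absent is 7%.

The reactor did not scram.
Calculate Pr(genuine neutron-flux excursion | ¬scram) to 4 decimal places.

Pr(genuine neutron-flux excursion | ¬scram) ≈ 0.0339

Under noisy-OR, P(scram | causes) = 1 − (1−0.07)·∏(1−qᵢ) over the active causes.
For the numerator, keep only genuine neutron-flux excursion=true terms: 0.020624 + 0.000924 = 0.021548
Normalizer over all consistent configurations: 0.93×0.77×0.82 + 0.1488×0.77×0.18 + 0.1395×0.23×0.82 + 0.02232×0.23×0.18 = 0.635060
P(genuine neutron-flux excursion | ¬scram) = 0.021548/0.635060 ≈ 0.0339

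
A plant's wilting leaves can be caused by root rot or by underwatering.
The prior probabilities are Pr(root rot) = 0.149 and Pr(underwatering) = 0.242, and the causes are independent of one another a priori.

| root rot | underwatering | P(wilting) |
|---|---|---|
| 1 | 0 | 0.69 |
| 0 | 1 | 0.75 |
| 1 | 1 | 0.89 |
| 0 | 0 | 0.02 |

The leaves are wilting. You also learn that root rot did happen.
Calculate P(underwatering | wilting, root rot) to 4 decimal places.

P(underwatering | wilting, root rot) ≈ 0.2917

Sum P(wilting|·) weighted by the priors over both values of underwatering:
  P(wilting | root rot) = 0.69·0.758 + 0.89·0.242
        = 0.523020 + 0.215380 = 0.738400
Configurations with underwatering contribute 0.215380, so
  P(underwatering | wilting, root rot) = 0.215380 / 0.738400 ≈ 0.2917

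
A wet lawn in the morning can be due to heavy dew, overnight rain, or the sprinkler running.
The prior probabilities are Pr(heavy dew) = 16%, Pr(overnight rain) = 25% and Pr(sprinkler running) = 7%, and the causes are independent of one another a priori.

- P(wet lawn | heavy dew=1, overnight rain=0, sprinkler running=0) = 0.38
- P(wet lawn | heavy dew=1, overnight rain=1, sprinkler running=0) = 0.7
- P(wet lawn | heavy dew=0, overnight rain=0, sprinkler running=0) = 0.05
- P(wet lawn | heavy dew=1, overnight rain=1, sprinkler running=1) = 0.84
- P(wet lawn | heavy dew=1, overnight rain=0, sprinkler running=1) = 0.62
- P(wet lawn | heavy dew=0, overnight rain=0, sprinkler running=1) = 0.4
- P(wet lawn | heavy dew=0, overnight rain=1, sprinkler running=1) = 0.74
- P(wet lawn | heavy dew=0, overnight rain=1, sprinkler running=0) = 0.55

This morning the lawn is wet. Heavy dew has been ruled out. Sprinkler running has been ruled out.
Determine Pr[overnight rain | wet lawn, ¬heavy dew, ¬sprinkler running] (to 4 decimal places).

P(wet lawn | ¬heavy dew, ¬sprinkler running) = 0.05×0.75 + 0.55×0.25 = 0.037500 + 0.137500 = 0.175000
Of this, 0.137500 comes from 0.55×0.25 (the overnight rain=true cases).
Hence the posterior is 0.137500/0.175000 ≈ 0.7857.

Pr[overnight rain | wet lawn, ¬heavy dew, ¬sprinkler running] ≈ 0.7857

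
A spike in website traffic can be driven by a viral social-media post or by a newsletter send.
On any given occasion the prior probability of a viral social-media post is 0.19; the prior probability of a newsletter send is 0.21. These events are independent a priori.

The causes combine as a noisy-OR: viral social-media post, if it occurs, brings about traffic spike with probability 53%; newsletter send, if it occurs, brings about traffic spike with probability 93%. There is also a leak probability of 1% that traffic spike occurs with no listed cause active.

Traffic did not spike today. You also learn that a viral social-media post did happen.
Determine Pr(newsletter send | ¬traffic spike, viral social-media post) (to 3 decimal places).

Under noisy-OR, P(traffic spike | causes) = 1 − (1−0.01)·∏(1−qᵢ) over the active causes.
P(¬traffic spike | viral social-media post) = 0.4653*0.79 + 0.032571*0.21 = 0.367587 + 0.006840 = 0.374427
Restricting to configurations with newsletter send present: 0.032571*0.21 = 0.006840.
P(newsletter send | ¬traffic spike, viral social-media post) = 0.006840 / 0.374427 ≈ 0.018

Pr(newsletter send | ¬traffic spike, viral social-media post) ≈ 0.018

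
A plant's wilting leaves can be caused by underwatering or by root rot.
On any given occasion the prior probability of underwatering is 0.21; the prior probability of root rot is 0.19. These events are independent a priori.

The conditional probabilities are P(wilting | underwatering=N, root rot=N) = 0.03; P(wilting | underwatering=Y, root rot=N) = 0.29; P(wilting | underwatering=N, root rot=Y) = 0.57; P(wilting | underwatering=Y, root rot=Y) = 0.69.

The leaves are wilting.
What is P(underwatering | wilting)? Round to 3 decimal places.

By total probability over the 4 (underwatering, root rot) configurations:
  P(wilting) = 0.03×0.79×0.81 + 0.57×0.79×0.19 + 0.29×0.21×0.81 + 0.69×0.21×0.19
        = 0.019197 + 0.085557 + 0.049329 + 0.027531 = 0.181614
The terms with underwatering present sum to 0.076860, so
  P(underwatering | wilting) = 0.076860 / 0.181614 ≈ 0.423

P(underwatering | wilting) ≈ 0.423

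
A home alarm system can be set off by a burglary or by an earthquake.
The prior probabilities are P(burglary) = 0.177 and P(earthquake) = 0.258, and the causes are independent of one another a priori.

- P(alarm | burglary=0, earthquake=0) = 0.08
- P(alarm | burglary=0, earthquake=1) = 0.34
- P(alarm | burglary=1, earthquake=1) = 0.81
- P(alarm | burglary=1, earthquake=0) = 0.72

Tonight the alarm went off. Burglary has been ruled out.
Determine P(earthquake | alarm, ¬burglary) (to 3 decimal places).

P(alarm | ¬burglary) = 0.08*0.742 + 0.34*0.258 = 0.059360 + 0.087720 = 0.147080
Restricting to configurations with earthquake present: 0.34*0.258 = 0.087720.
P(earthquake | alarm, ¬burglary) = 0.087720 / 0.147080 ≈ 0.596

P(earthquake | alarm, ¬burglary) ≈ 0.596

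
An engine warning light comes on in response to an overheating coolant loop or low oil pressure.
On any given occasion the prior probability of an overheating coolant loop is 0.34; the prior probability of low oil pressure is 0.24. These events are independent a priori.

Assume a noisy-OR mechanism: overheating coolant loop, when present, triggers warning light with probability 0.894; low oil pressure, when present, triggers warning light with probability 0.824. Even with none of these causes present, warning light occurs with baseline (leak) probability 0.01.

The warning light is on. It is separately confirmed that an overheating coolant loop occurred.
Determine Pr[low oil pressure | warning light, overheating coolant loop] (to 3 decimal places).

Under noisy-OR, P(warning light | causes) = 1 − (1−0.01)·∏(1−qᵢ) over the active causes.
Numerator (weight on configurations with low oil pressure): 0.981531×0.24 = 0.235567
Normalizer over all consistent configurations: 0.89506×0.76 + 0.981531×0.24 = 0.915813
Posterior = 0.235567 / 0.915813 ≈ 0.257

Pr[low oil pressure | warning light, overheating coolant loop] ≈ 0.257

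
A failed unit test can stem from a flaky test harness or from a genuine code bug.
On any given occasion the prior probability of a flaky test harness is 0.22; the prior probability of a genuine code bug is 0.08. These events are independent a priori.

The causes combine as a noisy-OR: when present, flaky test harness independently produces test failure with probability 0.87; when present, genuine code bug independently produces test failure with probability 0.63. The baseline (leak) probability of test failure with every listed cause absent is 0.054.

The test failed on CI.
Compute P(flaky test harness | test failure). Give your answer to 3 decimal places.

P(flaky test harness | test failure) ≈ 0.710

Under noisy-OR, P(test failure | causes) = 1 − (1−0.054)·∏(1−qᵢ) over the active causes.
By total probability over the 4 (flaky test harness, genuine code bug) configurations:
  P(test failure) = 0.054*0.78*0.92 + 0.64998*0.78*0.08 + 0.87702*0.22*0.92 + 0.954497*0.22*0.08
        = 0.038750 + 0.040559 + 0.177509 + 0.016799 = 0.273617
Keeping only the flaky test harness-present terms gives 0.194308, so
  P(flaky test harness | test failure) = 0.194308 / 0.273617 ≈ 0.710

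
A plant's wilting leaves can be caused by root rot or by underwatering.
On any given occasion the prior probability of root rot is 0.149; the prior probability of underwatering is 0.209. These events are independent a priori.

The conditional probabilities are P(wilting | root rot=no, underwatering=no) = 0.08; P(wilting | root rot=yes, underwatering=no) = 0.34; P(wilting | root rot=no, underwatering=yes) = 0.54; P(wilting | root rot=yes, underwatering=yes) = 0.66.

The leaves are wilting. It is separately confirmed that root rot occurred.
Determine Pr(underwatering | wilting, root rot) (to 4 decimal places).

P(wilting | root rot) = 0.34*0.791 + 0.66*0.209 = 0.268940 + 0.137940 = 0.406880
Restricting to configurations with underwatering present: 0.66*0.209 = 0.137940.
Hence the posterior is 0.137940/0.406880 ≈ 0.3390.

Pr(underwatering | wilting, root rot) ≈ 0.3390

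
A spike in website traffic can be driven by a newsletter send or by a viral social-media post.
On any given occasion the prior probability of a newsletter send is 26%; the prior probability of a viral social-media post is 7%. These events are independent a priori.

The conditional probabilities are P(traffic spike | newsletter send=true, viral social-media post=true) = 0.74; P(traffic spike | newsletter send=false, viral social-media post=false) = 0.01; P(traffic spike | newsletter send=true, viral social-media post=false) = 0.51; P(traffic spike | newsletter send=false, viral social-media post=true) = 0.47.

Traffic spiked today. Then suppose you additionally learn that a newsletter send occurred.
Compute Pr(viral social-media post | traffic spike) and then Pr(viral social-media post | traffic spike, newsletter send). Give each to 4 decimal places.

Pr(viral social-media post | traffic spike) ≈ 0.2251; Pr(viral social-media post | traffic spike, newsletter send) ≈ 0.0985

P(traffic spike) = 0.01*0.74*0.93 + 0.47*0.74*0.07 + 0.51*0.26*0.93 + 0.74*0.26*0.07 = 0.006882 + 0.024346 + 0.123318 + 0.013468 = 0.168014
Of this, 0.037814 comes from 0.024346 + 0.013468 (the viral social-media post=true cases).
So P(viral social-media post | traffic spike) = 0.037814/0.168014 ≈ 0.2251.

With the extra evidence:
Sum P(traffic spike|·) weighted by the priors over both values of viral social-media post:
  P(traffic spike | newsletter send) = 0.51*0.93 + 0.74*0.07
        = 0.474300 + 0.051800 = 0.526100
The terms with viral social-media post present sum to 0.051800, so
  P(viral social-media post | traffic spike, newsletter send) = 0.051800 / 0.526100 ≈ 0.0985
This is intercausal reasoning (explaining away): once newsletter send accounts for the traffic spike, viral social-media post becomes less likely.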